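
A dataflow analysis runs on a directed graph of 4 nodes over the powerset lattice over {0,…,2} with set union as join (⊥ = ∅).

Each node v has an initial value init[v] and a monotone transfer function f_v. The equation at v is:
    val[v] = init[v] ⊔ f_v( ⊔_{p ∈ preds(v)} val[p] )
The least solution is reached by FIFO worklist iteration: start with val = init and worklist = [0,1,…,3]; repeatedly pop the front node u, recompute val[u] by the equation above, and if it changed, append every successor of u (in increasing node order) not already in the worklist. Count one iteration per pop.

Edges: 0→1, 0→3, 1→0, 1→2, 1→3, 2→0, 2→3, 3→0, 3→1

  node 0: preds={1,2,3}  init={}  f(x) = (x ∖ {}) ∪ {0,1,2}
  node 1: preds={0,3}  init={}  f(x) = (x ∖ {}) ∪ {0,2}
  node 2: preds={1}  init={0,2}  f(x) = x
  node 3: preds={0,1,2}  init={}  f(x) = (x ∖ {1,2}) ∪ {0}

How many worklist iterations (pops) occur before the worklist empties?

Worklist (6 pops):
  #1 pop 0: in={0,2} → {0,1,2} (was {}); enqueue []
  #2 pop 1: in={0,1,2} → {0,1,2} (was {}); enqueue [0]
  #3 pop 2: in={0,1,2} → {0,1,2} (was {0,2}); enqueue []
  #4 pop 3: in={0,1,2} → {0} (was {}); enqueue [1]
  #5 pop 0: in={0,1,2} → {0,1,2} (no change)
  #6 pop 1: in={0,1,2} → {0,1,2} (no change)

Fixpoint:
  val[0] = {0,1,2}
  val[1] = {0,1,2}
  val[2] = {0,1,2}
  val[3] = {0}

6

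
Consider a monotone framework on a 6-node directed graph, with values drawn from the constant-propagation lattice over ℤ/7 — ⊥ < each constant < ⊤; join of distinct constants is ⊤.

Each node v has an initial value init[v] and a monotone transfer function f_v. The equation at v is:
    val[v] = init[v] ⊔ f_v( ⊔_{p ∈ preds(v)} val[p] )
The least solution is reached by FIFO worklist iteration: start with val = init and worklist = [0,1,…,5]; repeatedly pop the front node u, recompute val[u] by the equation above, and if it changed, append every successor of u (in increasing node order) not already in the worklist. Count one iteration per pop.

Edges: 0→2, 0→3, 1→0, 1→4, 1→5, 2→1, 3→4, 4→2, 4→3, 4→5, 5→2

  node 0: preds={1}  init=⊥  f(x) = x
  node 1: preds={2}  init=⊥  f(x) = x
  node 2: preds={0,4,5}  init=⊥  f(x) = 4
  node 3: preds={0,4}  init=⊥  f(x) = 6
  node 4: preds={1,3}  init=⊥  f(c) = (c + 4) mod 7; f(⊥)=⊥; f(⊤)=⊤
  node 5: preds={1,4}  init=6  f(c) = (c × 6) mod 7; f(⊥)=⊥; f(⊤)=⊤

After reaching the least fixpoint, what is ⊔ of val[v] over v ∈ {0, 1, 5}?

Trace (14 dequeues):
  [1] u=0 | in ⊥ | out ⊥ | ==
  [2] u=1 | in ⊥ | out ⊥ | ==
  [3] u=2 | in 6 | out 4 | prev ⊥ | push {1}
  [4] u=3 | in ⊥ | out 6 | prev ⊥ | push {}
  [5] u=4 | in 6 | out 3 | prev ⊥ | push {2,3}
  [6] u=5 | in 3 | out ⊤ | prev 6 | push {}
  [7] u=1 | in 4 | out 4 | prev ⊥ | push {0,4,5}
  [8] u=2 | in ⊤ | out 4 | ==
  [9] u=3 | in 3 | out 6 | ==
  [10] u=0 | in 4 | out 4 | prev ⊥ | push {2,3}
  [11] u=4 | in ⊤ | out ⊤ | prev 3 | push {}
  [12] u=5 | in ⊤ | out ⊤ | ==
  [13] u=2 | in ⊤ | out 4 | ==
  [14] u=3 | in ⊤ | out 6 | ==

Converged values:
  [0] 4
  [1] 4
  [2] 4
  [3] 6
  [4] ⊤
  [5] ⊤

⊤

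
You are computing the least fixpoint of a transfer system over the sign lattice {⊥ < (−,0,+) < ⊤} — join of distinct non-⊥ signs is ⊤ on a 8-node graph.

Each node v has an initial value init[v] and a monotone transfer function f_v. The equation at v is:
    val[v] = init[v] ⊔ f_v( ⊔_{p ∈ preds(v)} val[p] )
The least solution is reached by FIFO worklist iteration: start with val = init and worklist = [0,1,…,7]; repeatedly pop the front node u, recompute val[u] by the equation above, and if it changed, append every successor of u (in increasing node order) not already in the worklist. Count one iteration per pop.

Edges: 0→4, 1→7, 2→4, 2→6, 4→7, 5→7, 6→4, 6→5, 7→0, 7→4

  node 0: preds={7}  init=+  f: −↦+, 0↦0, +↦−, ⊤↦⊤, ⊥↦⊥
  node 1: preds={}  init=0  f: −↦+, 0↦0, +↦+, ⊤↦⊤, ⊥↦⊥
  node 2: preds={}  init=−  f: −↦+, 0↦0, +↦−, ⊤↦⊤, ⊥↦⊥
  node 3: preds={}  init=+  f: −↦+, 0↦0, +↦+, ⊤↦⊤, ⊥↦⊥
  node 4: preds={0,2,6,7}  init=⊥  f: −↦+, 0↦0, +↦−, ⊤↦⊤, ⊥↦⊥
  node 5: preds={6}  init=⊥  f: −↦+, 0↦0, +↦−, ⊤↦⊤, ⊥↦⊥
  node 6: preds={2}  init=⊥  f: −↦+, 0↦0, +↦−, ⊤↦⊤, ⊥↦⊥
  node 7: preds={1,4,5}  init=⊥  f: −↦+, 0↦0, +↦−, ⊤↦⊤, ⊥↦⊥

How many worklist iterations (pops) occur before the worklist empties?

Iteration log — 13 steps:
  step 1. node 0  ⊔preds=⊥  new=+  stable
  step 2. node 1  ⊔preds=⊥  new=0  stable
  step 3. node 2  ⊔preds=⊥  new=−  stable
  step 4. node 3  ⊔preds=⊥  new=+  stable
  step 5. node 4  ⊔preds=⊤  new=⊤  old=⊥  +wl: 
  step 6. node 5  ⊔preds=⊥  new=⊥  stable
  step 7. node 6  ⊔preds=−  new=+  old=⊥  +wl: 4,5
  step 8. node 7  ⊔preds=⊤  new=⊤  old=⊥  +wl: 0
  step 9. node 4  ⊔preds=⊤  new=⊤  stable
  step 10. node 5  ⊔preds=+  new=−  old=⊥  +wl: 7
  step 11. node 0  ⊔preds=⊤  new=⊤  old=+  +wl: 4
  step 12. node 7  ⊔preds=⊤  new=⊤  stable
  step 13. node 4  ⊔preds=⊤  new=⊤  stable

Least fixpoint reached:
  node 0: ⊤
  node 1: 0
  node 2: −
  node 3: +
  node 4: ⊤
  node 5: −
  node 6: +
  node 7: ⊤

13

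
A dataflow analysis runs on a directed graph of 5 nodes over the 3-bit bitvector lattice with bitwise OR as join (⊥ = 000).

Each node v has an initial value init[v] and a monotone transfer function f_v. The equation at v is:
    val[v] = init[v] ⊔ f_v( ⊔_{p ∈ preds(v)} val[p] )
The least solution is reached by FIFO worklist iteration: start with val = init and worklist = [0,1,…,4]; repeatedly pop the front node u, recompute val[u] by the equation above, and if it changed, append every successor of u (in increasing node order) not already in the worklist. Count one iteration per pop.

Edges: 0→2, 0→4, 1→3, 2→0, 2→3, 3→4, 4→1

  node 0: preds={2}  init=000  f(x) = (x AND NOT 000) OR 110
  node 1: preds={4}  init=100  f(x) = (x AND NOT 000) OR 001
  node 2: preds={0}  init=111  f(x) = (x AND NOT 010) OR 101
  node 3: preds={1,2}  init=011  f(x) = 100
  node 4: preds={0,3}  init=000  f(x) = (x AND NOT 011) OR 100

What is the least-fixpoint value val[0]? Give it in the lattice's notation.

Trace (6 dequeues):
  [1] u=0 | in 111 | out 111 | prev 000 | push {}
  [2] u=1 | in 000 | out 101 | prev 100 | push {}
  [3] u=2 | in 111 | out 111 | ==
  [4] u=3 | in 111 | out 111 | prev 011 | push {}
  [5] u=4 | in 111 | out 100 | prev 000 | push {1}
  [6] u=1 | in 100 | out 101 | ==

Converged values:
  [0] 111
  [1] 101
  [2] 111
  [3] 111
  [4] 100

111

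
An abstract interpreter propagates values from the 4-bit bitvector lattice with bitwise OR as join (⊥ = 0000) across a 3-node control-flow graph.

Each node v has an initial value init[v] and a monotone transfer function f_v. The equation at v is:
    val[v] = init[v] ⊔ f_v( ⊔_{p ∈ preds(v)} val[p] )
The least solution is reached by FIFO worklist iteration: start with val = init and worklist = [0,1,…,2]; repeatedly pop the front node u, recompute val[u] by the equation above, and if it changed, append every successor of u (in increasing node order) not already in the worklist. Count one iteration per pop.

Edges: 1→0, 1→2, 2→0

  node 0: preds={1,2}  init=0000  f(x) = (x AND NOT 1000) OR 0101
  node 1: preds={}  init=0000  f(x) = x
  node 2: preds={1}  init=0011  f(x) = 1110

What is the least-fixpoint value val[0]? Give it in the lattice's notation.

0111

Worklist (4 pops):
  #1 pop 0: in=0011 → 0111 (was 0000); enqueue []
  #2 pop 1: in=0000 → 0000 (no change)
  #3 pop 2: in=0000 → 1111 (was 0011); enqueue [0]
  #4 pop 0: in=1111 → 0111 (no change)

Fixpoint:
  val[0] = 0111
  val[1] = 0000
  val[2] = 1111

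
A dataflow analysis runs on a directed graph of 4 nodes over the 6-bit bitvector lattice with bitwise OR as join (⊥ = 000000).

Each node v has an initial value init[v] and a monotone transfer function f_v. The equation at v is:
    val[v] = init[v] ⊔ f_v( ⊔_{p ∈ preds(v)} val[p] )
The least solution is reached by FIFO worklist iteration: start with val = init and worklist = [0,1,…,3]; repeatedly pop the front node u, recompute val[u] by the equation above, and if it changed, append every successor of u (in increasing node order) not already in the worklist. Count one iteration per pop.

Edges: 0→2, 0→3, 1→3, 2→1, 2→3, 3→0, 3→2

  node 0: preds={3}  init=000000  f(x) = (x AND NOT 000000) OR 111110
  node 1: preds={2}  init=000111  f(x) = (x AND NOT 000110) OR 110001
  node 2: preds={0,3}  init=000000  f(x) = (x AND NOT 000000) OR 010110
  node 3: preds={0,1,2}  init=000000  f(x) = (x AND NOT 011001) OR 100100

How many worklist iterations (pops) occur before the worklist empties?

8

Worklist (8 pops):
  #1 pop 0: in=000000 → 111110 (was 000000); enqueue []
  #2 pop 1: in=000000 → 110111 (was 000111); enqueue []
  #3 pop 2: in=111110 → 111110 (was 000000); enqueue [1]
  #4 pop 3: in=111111 → 100110 (was 000000); enqueue [0,2]
  #5 pop 1: in=111110 → 111111 (was 110111); enqueue [3]
  #6 pop 0: in=100110 → 111110 (no change)
  #7 pop 2: in=111110 → 111110 (no change)
  #8 pop 3: in=111111 → 100110 (no change)

Fixpoint:
  val[0] = 111110
  val[1] = 111111
  val[2] = 111110
  val[3] = 100110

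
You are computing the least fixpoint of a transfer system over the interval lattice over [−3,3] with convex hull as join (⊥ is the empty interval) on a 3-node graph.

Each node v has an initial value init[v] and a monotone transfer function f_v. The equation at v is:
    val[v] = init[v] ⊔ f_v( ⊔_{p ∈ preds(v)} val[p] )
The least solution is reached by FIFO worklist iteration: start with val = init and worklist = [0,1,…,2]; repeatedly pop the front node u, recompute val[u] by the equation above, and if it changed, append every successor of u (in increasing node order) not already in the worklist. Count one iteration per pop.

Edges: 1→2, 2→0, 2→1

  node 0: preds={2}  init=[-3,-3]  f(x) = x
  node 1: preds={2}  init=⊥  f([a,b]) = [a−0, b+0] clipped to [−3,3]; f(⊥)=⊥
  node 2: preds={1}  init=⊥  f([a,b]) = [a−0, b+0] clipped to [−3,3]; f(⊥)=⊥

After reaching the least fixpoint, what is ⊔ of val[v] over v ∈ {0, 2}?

Trace (3 dequeues):
  [1] u=0 | in ⊥ | out [-3,-3] | ==
  [2] u=1 | in ⊥ | out ⊥ | ==
  [3] u=2 | in ⊥ | out ⊥ | ==

Converged values:
  [0] [-3,-3]
  [1] ⊥
  [2] ⊥

[-3,-3]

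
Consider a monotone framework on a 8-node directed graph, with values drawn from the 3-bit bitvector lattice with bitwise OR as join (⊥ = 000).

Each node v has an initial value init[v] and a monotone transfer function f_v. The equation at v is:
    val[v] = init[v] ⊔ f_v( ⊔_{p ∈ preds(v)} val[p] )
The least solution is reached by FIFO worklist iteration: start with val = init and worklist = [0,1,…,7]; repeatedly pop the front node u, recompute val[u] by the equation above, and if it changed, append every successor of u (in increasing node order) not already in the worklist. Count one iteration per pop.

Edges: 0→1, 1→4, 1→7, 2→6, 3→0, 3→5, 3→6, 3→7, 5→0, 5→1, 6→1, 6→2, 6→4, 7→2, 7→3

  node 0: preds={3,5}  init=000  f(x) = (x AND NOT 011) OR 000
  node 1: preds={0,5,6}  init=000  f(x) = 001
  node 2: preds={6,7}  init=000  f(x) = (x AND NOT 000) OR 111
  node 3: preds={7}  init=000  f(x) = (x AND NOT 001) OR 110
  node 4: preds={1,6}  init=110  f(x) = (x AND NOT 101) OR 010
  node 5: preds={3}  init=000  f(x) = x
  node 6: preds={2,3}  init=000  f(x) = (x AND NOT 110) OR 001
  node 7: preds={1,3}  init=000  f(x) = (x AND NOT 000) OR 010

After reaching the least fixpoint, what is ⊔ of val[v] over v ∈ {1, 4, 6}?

111

Worklist (13 pops):
  #1 pop 0: in=000 → 000 (no change)
  #2 pop 1: in=000 → 001 (was 000); enqueue []
  #3 pop 2: in=000 → 111 (was 000); enqueue []
  #4 pop 3: in=000 → 110 (was 000); enqueue [0]
  #5 pop 4: in=001 → 110 (no change)
  #6 pop 5: in=110 → 110 (was 000); enqueue [1]
  #7 pop 6: in=111 → 001 (was 000); enqueue [2,4]
  #8 pop 7: in=111 → 111 (was 000); enqueue [3]
  #9 pop 0: in=110 → 100 (was 000); enqueue []
  #10 pop 1: in=111 → 001 (no change)
  #11 pop 2: in=111 → 111 (no change)
  #12 pop 4: in=001 → 110 (no change)
  #13 pop 3: in=111 → 110 (no change)

Fixpoint:
  val[0] = 100
  val[1] = 001
  val[2] = 111
  val[3] = 110
  val[4] = 110
  val[5] = 110
  val[6] = 001
  val[7] = 111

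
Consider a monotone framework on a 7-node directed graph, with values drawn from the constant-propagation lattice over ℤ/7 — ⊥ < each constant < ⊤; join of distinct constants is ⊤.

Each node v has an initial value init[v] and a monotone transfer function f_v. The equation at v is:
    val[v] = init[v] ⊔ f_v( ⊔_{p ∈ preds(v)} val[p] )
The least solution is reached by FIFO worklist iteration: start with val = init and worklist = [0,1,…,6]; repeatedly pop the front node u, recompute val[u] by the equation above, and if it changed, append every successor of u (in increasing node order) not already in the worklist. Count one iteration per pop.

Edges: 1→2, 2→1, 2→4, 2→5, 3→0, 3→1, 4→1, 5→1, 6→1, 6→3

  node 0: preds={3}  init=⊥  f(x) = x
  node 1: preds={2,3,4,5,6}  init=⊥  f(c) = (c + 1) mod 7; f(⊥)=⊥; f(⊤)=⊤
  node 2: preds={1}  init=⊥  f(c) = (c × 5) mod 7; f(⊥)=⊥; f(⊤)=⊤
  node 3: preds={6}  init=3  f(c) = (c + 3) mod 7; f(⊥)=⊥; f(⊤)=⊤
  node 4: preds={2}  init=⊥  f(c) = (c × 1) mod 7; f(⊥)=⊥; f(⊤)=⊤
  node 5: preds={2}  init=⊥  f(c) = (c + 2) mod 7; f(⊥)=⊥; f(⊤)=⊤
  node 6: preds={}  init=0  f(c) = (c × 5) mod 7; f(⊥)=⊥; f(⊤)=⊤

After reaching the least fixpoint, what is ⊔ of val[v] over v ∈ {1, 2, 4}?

⊤

Worklist (8 pops):
  #1 pop 0: in=3 → 3 (was ⊥); enqueue []
  #2 pop 1: in=⊤ → ⊤ (was ⊥); enqueue []
  #3 pop 2: in=⊤ → ⊤ (was ⊥); enqueue [1]
  #4 pop 3: in=0 → 3 (no change)
  #5 pop 4: in=⊤ → ⊤ (was ⊥); enqueue []
  #6 pop 5: in=⊤ → ⊤ (was ⊥); enqueue []
  #7 pop 6: in=⊥ → 0 (no change)
  #8 pop 1: in=⊤ → ⊤ (no change)

Fixpoint:
  val[0] = 3
  val[1] = ⊤
  val[2] = ⊤
  val[3] = 3
  val[4] = ⊤
  val[5] = ⊤
  val[6] = 0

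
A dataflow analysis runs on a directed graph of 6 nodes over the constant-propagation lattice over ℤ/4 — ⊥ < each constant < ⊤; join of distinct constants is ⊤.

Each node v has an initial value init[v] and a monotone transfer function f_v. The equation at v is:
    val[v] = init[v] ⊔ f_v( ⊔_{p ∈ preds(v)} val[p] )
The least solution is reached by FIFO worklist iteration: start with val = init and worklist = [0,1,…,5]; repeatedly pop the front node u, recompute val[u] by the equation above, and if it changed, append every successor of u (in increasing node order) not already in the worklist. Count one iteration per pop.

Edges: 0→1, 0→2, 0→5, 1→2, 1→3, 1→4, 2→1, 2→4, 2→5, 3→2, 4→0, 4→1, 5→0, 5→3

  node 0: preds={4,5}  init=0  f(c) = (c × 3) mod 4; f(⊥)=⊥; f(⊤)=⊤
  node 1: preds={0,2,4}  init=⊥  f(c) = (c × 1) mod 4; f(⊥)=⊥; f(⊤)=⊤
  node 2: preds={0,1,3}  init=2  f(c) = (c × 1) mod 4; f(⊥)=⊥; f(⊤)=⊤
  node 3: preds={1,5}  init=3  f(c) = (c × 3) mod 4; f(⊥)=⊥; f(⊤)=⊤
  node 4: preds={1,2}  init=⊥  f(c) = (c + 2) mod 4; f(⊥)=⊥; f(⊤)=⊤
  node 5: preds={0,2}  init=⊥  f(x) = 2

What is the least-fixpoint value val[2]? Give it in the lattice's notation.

Iteration log — 13 steps:
  step 1. node 0  ⊔preds=⊥  new=0  stable
  step 2. node 1  ⊔preds=⊤  new=⊤  old=⊥  +wl: 
  step 3. node 2  ⊔preds=⊤  new=⊤  old=2  +wl: 1
  step 4. node 3  ⊔preds=⊤  new=⊤  old=3  +wl: 2
  step 5. node 4  ⊔preds=⊤  new=⊤  old=⊥  +wl: 0
  step 6. node 5  ⊔preds=⊤  new=2  old=⊥  +wl: 3
  step 7. node 1  ⊔preds=⊤  new=⊤  stable
  step 8. node 2  ⊔preds=⊤  new=⊤  stable
  step 9. node 0  ⊔preds=⊤  new=⊤  old=0  +wl: 1,2,5
  step 10. node 3  ⊔preds=⊤  new=⊤  stable
  step 11. node 1  ⊔preds=⊤  new=⊤  stable
  step 12. node 2  ⊔preds=⊤  new=⊤  stable
  step 13. node 5  ⊔preds=⊤  new=2  stable

Least fixpoint reached:
  node 0: ⊤
  node 1: ⊤
  node 2: ⊤
  node 3: ⊤
  node 4: ⊤
  node 5: 2

⊤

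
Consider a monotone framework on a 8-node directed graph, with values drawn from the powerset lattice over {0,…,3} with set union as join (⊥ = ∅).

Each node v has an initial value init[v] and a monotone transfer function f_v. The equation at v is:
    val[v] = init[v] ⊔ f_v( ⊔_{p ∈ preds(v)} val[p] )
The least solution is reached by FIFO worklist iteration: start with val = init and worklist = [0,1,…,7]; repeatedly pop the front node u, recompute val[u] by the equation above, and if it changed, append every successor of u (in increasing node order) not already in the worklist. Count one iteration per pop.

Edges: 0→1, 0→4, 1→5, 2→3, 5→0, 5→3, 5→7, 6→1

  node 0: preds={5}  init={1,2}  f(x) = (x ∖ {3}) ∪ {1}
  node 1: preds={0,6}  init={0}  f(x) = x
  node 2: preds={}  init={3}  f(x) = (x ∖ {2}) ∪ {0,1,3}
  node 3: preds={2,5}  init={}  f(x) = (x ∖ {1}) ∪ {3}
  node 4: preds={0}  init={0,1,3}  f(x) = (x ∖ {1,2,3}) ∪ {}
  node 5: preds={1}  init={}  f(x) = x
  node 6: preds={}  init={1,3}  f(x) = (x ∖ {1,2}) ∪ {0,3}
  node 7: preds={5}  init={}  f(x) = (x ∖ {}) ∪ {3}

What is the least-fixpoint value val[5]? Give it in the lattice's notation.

Iteration log — 12 steps:
  step 1. node 0  ⊔preds={}  new={1,2}  stable
  step 2. node 1  ⊔preds={1,2,3}  new={0,1,2,3}  old={0}  +wl: 
  step 3. node 2  ⊔preds={}  new={0,1,3}  old={3}  +wl: 
  step 4. node 3  ⊔preds={0,1,3}  new={0,3}  old={}  +wl: 
  step 5. node 4  ⊔preds={1,2}  new={0,1,3}  stable
  step 6. node 5  ⊔preds={0,1,2,3}  new={0,1,2,3}  old={}  +wl: 0,3
  step 7. node 6  ⊔preds={}  new={0,1,3}  old={1,3}  +wl: 1
  step 8. node 7  ⊔preds={0,1,2,3}  new={0,1,2,3}  old={}  +wl: 
  step 9. node 0  ⊔preds={0,1,2,3}  new={0,1,2}  old={1,2}  +wl: 4
  step 10. node 3  ⊔preds={0,1,2,3}  new={0,2,3}  old={0,3}  +wl: 
  step 11. node 1  ⊔preds={0,1,2,3}  new={0,1,2,3}  stable
  step 12. node 4  ⊔preds={0,1,2}  new={0,1,3}  stable

Least fixpoint reached:
  node 0: {0,1,2}
  node 1: {0,1,2,3}
  node 2: {0,1,3}
  node 3: {0,2,3}
  node 4: {0,1,3}
  node 5: {0,1,2,3}
  node 6: {0,1,3}
  node 7: {0,1,2,3}

{0,1,2,3}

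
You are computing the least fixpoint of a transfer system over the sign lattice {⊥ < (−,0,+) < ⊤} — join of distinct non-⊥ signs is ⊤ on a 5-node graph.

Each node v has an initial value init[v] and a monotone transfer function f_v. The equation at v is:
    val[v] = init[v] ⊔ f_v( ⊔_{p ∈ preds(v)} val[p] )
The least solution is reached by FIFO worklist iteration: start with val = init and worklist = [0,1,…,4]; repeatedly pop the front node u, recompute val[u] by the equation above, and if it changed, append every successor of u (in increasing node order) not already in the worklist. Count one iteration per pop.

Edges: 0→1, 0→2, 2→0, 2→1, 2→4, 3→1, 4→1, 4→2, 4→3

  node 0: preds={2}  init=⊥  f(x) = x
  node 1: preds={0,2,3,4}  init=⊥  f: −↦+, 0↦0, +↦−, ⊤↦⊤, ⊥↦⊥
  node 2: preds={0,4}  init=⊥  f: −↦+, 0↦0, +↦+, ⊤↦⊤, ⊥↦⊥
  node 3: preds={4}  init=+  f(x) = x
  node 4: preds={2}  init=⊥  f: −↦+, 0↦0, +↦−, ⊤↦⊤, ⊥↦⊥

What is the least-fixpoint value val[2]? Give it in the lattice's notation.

Trace (5 dequeues):
  [1] u=0 | in ⊥ | out ⊥ | ==
  [2] u=1 | in + | out − | prev ⊥ | push {}
  [3] u=2 | in ⊥ | out ⊥ | ==
  [4] u=3 | in ⊥ | out + | ==
  [5] u=4 | in ⊥ | out ⊥ | ==

Converged values:
  [0] ⊥
  [1] −
  [2] ⊥
  [3] +
  [4] ⊥

⊥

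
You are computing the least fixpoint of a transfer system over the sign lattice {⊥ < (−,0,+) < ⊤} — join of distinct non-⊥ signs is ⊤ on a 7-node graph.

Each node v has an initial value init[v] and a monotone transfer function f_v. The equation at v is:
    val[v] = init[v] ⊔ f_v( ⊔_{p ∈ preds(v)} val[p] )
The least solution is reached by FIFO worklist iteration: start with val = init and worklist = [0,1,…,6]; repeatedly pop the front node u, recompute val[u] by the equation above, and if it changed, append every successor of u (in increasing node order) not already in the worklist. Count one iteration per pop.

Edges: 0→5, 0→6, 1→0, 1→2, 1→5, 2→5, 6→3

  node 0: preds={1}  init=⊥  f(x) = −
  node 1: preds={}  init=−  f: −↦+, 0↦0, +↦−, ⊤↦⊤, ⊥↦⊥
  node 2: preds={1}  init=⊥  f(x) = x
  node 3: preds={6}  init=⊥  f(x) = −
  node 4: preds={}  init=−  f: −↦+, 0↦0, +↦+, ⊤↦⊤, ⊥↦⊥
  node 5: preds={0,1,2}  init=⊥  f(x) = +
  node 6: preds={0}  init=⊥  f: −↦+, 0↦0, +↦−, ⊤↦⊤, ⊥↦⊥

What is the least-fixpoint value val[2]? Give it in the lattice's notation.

−

Worklist (8 pops):
  #1 pop 0: in=− → − (was ⊥); enqueue []
  #2 pop 1: in=⊥ → − (no change)
  #3 pop 2: in=− → − (was ⊥); enqueue []
  #4 pop 3: in=⊥ → − (was ⊥); enqueue []
  #5 pop 4: in=⊥ → − (no change)
  #6 pop 5: in=− → + (was ⊥); enqueue []
  #7 pop 6: in=− → + (was ⊥); enqueue [3]
  #8 pop 3: in=+ → − (no change)

Fixpoint:
  val[0] = −
  val[1] = −
  val[2] = −
  val[3] = −
  val[4] = −
  val[5] = +
  val[6] = +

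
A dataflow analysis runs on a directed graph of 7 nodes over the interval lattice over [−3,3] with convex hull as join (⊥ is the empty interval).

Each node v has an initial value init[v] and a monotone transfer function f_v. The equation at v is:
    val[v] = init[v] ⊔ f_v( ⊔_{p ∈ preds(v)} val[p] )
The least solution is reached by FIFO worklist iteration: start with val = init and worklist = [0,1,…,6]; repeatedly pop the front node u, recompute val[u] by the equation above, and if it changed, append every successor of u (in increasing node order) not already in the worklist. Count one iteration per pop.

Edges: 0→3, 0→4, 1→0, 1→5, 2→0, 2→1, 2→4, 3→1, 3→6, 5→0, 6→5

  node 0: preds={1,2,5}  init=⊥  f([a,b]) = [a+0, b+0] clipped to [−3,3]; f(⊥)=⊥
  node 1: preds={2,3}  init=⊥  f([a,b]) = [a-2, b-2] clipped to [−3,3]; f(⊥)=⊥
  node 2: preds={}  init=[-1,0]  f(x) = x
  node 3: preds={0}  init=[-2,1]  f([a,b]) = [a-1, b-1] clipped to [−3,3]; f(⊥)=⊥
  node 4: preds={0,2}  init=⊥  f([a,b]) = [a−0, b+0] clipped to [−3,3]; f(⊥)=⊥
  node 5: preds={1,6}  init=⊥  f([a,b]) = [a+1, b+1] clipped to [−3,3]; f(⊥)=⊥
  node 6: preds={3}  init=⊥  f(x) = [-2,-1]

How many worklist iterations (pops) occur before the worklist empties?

Worklist (13 pops):
  #1 pop 0: in=[-1,0] → [-1,0] (was ⊥); enqueue []
  #2 pop 1: in=[-2,1] → [-3,-1] (was ⊥); enqueue [0]
  #3 pop 2: in=⊥ → [-1,0] (no change)
  #4 pop 3: in=[-1,0] → [-2,1] (no change)
  #5 pop 4: in=[-1,0] → [-1,0] (was ⊥); enqueue []
  #6 pop 5: in=[-3,-1] → [-2,0] (was ⊥); enqueue []
  #7 pop 6: in=[-2,1] → [-2,-1] (was ⊥); enqueue [5]
  #8 pop 0: in=[-3,0] → [-3,0] (was [-1,0]); enqueue [3,4]
  #9 pop 5: in=[-3,-1] → [-2,0] (no change)
  #10 pop 3: in=[-3,0] → [-3,1] (was [-2,1]); enqueue [1,6]
  #11 pop 4: in=[-3,0] → [-3,0] (was [-1,0]); enqueue []
  #12 pop 1: in=[-3,1] → [-3,-1] (no change)
  #13 pop 6: in=[-3,1] → [-2,-1] (no change)

Fixpoint:
  val[0] = [-3,0]
  val[1] = [-3,-1]
  val[2] = [-1,0]
  val[3] = [-3,1]
  val[4] = [-3,0]
  val[5] = [-2,0]
  val[6] = [-2,-1]

13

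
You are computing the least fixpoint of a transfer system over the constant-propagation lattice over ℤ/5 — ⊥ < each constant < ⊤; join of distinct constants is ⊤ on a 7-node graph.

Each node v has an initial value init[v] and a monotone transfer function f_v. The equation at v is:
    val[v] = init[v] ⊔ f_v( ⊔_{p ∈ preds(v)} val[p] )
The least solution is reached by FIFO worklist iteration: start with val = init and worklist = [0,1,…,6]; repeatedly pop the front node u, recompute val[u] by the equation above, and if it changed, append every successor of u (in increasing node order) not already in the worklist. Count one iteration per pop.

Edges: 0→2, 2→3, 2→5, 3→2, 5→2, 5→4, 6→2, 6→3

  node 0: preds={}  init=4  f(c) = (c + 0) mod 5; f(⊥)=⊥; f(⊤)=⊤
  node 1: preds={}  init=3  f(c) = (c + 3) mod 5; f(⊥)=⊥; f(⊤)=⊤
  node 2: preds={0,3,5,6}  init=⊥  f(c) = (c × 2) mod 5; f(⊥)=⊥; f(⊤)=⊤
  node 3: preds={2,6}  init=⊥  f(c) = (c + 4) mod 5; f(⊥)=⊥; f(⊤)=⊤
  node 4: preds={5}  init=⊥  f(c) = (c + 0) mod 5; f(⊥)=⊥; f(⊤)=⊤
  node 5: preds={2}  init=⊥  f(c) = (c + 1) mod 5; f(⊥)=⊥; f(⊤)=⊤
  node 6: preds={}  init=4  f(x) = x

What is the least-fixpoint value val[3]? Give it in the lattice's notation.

⊤

Worklist (13 pops):
  #1 pop 0: in=⊥ → 4 (no change)
  #2 pop 1: in=⊥ → 3 (no change)
  #3 pop 2: in=4 → 3 (was ⊥); enqueue []
  #4 pop 3: in=⊤ → ⊤ (was ⊥); enqueue [2]
  #5 pop 4: in=⊥ → ⊥ (no change)
  #6 pop 5: in=3 → 4 (was ⊥); enqueue [4]
  #7 pop 6: in=⊥ → 4 (no change)
  #8 pop 2: in=⊤ → ⊤ (was 3); enqueue [3,5]
  #9 pop 4: in=4 → 4 (was ⊥); enqueue []
  #10 pop 3: in=⊤ → ⊤ (no change)
  #11 pop 5: in=⊤ → ⊤ (was 4); enqueue [2,4]
  #12 pop 2: in=⊤ → ⊤ (no change)
  #13 pop 4: in=⊤ → ⊤ (was 4); enqueue []

Fixpoint:
  val[0] = 4
  val[1] = 3
  val[2] = ⊤
  val[3] = ⊤
  val[4] = ⊤
  val[5] = ⊤
  val[6] = 4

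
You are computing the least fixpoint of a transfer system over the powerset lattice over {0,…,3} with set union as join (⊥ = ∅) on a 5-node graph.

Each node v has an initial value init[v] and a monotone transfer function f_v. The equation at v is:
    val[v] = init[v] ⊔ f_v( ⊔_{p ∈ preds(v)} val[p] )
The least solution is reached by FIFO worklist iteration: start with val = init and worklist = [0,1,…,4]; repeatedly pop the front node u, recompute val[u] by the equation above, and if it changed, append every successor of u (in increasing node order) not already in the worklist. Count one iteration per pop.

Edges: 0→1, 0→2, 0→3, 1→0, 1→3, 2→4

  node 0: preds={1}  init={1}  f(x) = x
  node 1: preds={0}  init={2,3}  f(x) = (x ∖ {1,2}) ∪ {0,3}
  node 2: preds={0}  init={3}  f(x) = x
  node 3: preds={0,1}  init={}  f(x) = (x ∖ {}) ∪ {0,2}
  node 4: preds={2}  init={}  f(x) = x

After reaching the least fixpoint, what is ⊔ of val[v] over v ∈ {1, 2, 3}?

{0,1,2,3}

Trace (10 dequeues):
  [1] u=0 | in {2,3} | out {1,2,3} | prev {1} | push {}
  [2] u=1 | in {1,2,3} | out {0,2,3} | prev {2,3} | push {0}
  [3] u=2 | in {1,2,3} | out {1,2,3} | prev {3} | push {}
  [4] u=3 | in {0,1,2,3} | out {0,1,2,3} | prev {} | push {}
  [5] u=4 | in {1,2,3} | out {1,2,3} | prev {} | push {}
  [6] u=0 | in {0,2,3} | out {0,1,2,3} | prev {1,2,3} | push {1,2,3}
  [7] u=1 | in {0,1,2,3} | out {0,2,3} | ==
  [8] u=2 | in {0,1,2,3} | out {0,1,2,3} | prev {1,2,3} | push {4}
  [9] u=3 | in {0,1,2,3} | out {0,1,2,3} | ==
  [10] u=4 | in {0,1,2,3} | out {0,1,2,3} | prev {1,2,3} | push {}

Converged values:
  [0] {0,1,2,3}
  [1] {0,2,3}
  [2] {0,1,2,3}
  [3] {0,1,2,3}
  [4] {0,1,2,3}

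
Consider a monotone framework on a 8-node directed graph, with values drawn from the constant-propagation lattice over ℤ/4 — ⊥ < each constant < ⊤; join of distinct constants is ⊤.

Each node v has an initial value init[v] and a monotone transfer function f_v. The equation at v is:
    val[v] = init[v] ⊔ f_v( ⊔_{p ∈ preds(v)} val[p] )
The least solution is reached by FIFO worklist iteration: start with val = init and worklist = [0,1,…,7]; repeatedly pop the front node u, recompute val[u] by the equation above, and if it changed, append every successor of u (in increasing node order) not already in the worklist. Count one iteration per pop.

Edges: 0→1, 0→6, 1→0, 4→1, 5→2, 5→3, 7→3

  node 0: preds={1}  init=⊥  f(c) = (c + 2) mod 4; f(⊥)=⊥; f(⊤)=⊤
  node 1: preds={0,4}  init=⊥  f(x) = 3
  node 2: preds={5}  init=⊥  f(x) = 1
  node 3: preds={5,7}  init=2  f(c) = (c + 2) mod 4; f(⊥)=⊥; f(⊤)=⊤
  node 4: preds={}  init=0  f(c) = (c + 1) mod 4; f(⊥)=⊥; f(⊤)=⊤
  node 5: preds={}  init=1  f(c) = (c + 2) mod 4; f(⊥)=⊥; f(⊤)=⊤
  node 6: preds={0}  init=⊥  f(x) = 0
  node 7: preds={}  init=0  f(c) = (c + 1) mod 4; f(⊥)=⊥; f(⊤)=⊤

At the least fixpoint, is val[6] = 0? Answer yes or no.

yes

Trace (11 dequeues):
  [1] u=0 | in ⊥ | out ⊥ | ==
  [2] u=1 | in 0 | out 3 | prev ⊥ | push {0}
  [3] u=2 | in 1 | out 1 | prev ⊥ | push {}
  [4] u=3 | in ⊤ | out ⊤ | prev 2 | push {}
  [5] u=4 | in ⊥ | out 0 | ==
  [6] u=5 | in ⊥ | out 1 | ==
  [7] u=6 | in ⊥ | out 0 | prev ⊥ | push {}
  [8] u=7 | in ⊥ | out 0 | ==
  [9] u=0 | in 3 | out 1 | prev ⊥ | push {1,6}
  [10] u=1 | in ⊤ | out 3 | ==
  [11] u=6 | in 1 | out 0 | ==

Converged values:
  [0] 1
  [1] 3
  [2] 1
  [3] ⊤
  [4] 0
  [5] 1
  [6] 0
  [7] 0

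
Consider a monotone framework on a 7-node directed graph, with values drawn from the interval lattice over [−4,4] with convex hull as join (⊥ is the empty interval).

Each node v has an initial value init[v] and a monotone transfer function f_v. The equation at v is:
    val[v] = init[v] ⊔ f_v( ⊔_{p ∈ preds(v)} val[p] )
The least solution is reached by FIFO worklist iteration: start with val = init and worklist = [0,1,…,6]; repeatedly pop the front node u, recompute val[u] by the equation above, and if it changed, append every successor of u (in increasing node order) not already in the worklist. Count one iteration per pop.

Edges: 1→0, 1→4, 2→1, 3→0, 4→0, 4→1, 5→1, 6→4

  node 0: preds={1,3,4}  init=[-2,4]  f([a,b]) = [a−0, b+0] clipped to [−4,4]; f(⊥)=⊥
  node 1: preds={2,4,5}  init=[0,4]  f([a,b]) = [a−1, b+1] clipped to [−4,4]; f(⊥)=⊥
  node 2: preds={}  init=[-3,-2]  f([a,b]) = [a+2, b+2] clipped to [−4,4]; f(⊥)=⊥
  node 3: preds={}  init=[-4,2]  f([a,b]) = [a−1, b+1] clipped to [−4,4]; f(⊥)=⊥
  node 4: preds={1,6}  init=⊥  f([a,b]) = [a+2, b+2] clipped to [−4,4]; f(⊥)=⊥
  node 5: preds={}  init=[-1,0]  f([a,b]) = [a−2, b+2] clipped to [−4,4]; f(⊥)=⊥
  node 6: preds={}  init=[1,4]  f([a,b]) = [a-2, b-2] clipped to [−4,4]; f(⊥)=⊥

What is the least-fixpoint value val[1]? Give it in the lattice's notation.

Worklist (9 pops):
  #1 pop 0: in=[-4,4] → [-4,4] (was [-2,4]); enqueue []
  #2 pop 1: in=[-3,0] → [-4,4] (was [0,4]); enqueue [0]
  #3 pop 2: in=⊥ → [-3,-2] (no change)
  #4 pop 3: in=⊥ → [-4,2] (no change)
  #5 pop 4: in=[-4,4] → [-2,4] (was ⊥); enqueue [1]
  #6 pop 5: in=⊥ → [-1,0] (no change)
  #7 pop 6: in=⊥ → [1,4] (no change)
  #8 pop 0: in=[-4,4] → [-4,4] (no change)
  #9 pop 1: in=[-3,4] → [-4,4] (no change)

Fixpoint:
  val[0] = [-4,4]
  val[1] = [-4,4]
  val[2] = [-3,-2]
  val[3] = [-4,2]
  val[4] = [-2,4]
  val[5] = [-1,0]
  val[6] = [1,4]

[-4,4]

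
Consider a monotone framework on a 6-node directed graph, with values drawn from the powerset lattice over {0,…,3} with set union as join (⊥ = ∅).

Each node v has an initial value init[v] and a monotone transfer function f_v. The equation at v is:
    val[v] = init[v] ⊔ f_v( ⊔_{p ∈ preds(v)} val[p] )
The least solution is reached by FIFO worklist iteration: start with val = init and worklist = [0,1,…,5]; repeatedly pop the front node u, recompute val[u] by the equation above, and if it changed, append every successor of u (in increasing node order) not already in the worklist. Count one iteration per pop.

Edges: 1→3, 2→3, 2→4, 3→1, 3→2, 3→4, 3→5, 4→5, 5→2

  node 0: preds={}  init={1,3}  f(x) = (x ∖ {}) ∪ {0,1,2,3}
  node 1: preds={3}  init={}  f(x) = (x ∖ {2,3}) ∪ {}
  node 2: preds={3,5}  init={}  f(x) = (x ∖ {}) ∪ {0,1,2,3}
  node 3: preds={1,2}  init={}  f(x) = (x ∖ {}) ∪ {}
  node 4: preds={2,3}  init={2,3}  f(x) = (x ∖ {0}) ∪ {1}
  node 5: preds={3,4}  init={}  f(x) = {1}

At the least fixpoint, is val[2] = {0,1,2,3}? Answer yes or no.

yes

Worklist (9 pops):
  #1 pop 0: in={} → {0,1,2,3} (was {1,3}); enqueue []
  #2 pop 1: in={} → {} (no change)
  #3 pop 2: in={} → {0,1,2,3} (was {}); enqueue []
  #4 pop 3: in={0,1,2,3} → {0,1,2,3} (was {}); enqueue [1,2]
  #5 pop 4: in={0,1,2,3} → {1,2,3} (was {2,3}); enqueue []
  #6 pop 5: in={0,1,2,3} → {1} (was {}); enqueue []
  #7 pop 1: in={0,1,2,3} → {0,1} (was {}); enqueue [3]
  #8 pop 2: in={0,1,2,3} → {0,1,2,3} (no change)
  #9 pop 3: in={0,1,2,3} → {0,1,2,3} (no change)

Fixpoint:
  val[0] = {0,1,2,3}
  val[1] = {0,1}
  val[2] = {0,1,2,3}
  val[3] = {0,1,2,3}
  val[4] = {1,2,3}
  val[5] = {1}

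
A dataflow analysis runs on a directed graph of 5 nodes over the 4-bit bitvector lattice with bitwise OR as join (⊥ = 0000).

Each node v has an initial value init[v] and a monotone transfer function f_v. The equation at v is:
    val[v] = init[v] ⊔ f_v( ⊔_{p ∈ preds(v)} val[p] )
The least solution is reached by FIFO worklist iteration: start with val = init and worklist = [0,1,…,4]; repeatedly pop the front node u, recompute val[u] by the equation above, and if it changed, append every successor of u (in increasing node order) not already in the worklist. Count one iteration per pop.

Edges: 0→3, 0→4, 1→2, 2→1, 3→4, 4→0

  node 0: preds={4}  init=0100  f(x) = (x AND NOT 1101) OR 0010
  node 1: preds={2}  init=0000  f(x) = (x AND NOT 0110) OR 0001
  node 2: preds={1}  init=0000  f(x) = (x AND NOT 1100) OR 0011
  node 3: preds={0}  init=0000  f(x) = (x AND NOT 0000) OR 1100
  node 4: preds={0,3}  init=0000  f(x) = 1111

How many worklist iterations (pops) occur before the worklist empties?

Iteration log — 7 steps:
  step 1. node 0  ⊔preds=0000  new=0110  old=0100  +wl: 
  step 2. node 1  ⊔preds=0000  new=0001  old=0000  +wl: 
  step 3. node 2  ⊔preds=0001  new=0011  old=0000  +wl: 1
  step 4. node 3  ⊔preds=0110  new=1110  old=0000  +wl: 
  step 5. node 4  ⊔preds=1110  new=1111  old=0000  +wl: 0
  step 6. node 1  ⊔preds=0011  new=0001  stable
  step 7. node 0  ⊔preds=1111  new=0110  stable

Least fixpoint reached:
  node 0: 0110
  node 1: 0001
  node 2: 0011
  node 3: 1110
  node 4: 1111

7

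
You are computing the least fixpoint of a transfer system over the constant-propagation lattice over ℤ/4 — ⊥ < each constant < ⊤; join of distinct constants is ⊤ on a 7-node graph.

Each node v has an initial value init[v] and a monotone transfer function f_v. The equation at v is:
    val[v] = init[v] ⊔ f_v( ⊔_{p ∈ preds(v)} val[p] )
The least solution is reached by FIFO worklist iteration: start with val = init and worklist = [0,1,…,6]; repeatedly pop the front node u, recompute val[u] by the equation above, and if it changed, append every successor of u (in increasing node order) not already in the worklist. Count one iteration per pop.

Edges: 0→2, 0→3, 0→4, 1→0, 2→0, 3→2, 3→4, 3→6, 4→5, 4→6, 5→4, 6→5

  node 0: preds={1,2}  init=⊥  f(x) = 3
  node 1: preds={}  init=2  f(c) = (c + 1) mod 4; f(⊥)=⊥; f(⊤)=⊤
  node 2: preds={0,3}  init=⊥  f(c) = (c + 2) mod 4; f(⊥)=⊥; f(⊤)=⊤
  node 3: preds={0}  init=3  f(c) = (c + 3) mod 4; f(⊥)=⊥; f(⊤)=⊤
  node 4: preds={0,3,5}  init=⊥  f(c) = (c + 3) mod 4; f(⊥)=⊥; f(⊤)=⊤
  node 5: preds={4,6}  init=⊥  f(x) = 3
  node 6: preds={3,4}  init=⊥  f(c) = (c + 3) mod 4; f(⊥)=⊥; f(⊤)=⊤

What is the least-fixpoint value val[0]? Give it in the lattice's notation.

Iteration log — 12 steps:
  step 1. node 0  ⊔preds=2  new=3  old=⊥  +wl: 
  step 2. node 1  ⊔preds=⊥  new=2  stable
  step 3. node 2  ⊔preds=3  new=1  old=⊥  +wl: 0
  step 4. node 3  ⊔preds=3  new=⊤  old=3  +wl: 2
  step 5. node 4  ⊔preds=⊤  new=⊤  old=⊥  +wl: 
  step 6. node 5  ⊔preds=⊤  new=3  old=⊥  +wl: 4
  step 7. node 6  ⊔preds=⊤  new=⊤  old=⊥  +wl: 5
  step 8. node 0  ⊔preds=⊤  new=3  stable
  step 9. node 2  ⊔preds=⊤  new=⊤  old=1  +wl: 0
  step 10. node 4  ⊔preds=⊤  new=⊤  stable
  step 11. node 5  ⊔preds=⊤  new=3  stable
  step 12. node 0  ⊔preds=⊤  new=3  stable

Least fixpoint reached:
  node 0: 3
  node 1: 2
  node 2: ⊤
  node 3: ⊤
  node 4: ⊤
  node 5: 3
  node 6: ⊤

3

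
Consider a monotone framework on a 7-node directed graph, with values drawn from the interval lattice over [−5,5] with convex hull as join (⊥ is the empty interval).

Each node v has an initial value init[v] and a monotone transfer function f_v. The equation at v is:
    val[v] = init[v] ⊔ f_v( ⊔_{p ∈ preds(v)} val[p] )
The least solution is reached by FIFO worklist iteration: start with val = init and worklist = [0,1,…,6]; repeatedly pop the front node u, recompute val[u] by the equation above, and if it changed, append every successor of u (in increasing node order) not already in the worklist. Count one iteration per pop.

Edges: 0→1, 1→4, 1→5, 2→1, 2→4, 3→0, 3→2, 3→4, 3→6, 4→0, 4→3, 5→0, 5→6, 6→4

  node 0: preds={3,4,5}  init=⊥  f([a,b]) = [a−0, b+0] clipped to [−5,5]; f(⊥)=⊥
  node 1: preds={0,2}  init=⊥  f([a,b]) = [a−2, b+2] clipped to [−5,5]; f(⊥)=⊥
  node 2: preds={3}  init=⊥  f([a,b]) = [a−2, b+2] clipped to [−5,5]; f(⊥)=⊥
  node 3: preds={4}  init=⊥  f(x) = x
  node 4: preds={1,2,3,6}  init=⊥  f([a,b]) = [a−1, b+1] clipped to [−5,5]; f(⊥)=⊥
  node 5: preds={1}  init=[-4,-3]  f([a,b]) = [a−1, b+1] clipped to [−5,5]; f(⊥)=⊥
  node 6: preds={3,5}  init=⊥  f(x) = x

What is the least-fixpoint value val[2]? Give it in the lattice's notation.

[-5,5]

Iteration log — 35 steps:
  step 1. node 0  ⊔preds=[-4,-3]  new=[-4,-3]  old=⊥  +wl: 
  step 2. node 1  ⊔preds=[-4,-3]  new=[-5,-1]  old=⊥  +wl: 
  step 3. node 2  ⊔preds=⊥  new=⊥  stable
  step 4. node 3  ⊔preds=⊥  new=⊥  stable
  step 5. node 4  ⊔preds=[-5,-1]  new=[-5,0]  old=⊥  +wl: 0,3
  step 6. node 5  ⊔preds=[-5,-1]  new=[-5,0]  old=[-4,-3]  +wl: 
  step 7. node 6  ⊔preds=[-5,0]  new=[-5,0]  old=⊥  +wl: 4
  step 8. node 0  ⊔preds=[-5,0]  new=[-5,0]  old=[-4,-3]  +wl: 1
  step 9. node 3  ⊔preds=[-5,0]  new=[-5,0]  old=⊥  +wl: 0,2,6
  step 10. node 4  ⊔preds=[-5,0]  new=[-5,1]  old=[-5,0]  +wl: 3
  step 11. node 1  ⊔preds=[-5,0]  new=[-5,2]  old=[-5,-1]  +wl: 4,5
  step 12. node 0  ⊔preds=[-5,1]  new=[-5,1]  old=[-5,0]  +wl: 1
  step 13. node 2  ⊔preds=[-5,0]  new=[-5,2]  old=⊥  +wl: 
  step 14. node 6  ⊔preds=[-5,0]  new=[-5,0]  stable
  step 15. node 3  ⊔preds=[-5,1]  new=[-5,1]  old=[-5,0]  +wl: 0,2,6
  step 16. node 4  ⊔preds=[-5,2]  new=[-5,3]  old=[-5,1]  +wl: 3
  step 17. node 5  ⊔preds=[-5,2]  new=[-5,3]  old=[-5,0]  +wl: 
  step 18. node 1  ⊔preds=[-5,2]  new=[-5,4]  old=[-5,2]  +wl: 4,5
  step 19. node 0  ⊔preds=[-5,3]  new=[-5,3]  old=[-5,1]  +wl: 1
  step 20. node 2  ⊔preds=[-5,1]  new=[-5,3]  old=[-5,2]  +wl: 
  step 21. node 6  ⊔preds=[-5,3]  new=[-5,3]  old=[-5,0]  +wl: 
  step 22. node 3  ⊔preds=[-5,3]  new=[-5,3]  old=[-5,1]  +wl: 0,2,6
  step 23. node 4  ⊔preds=[-5,4]  new=[-5,5]  old=[-5,3]  +wl: 3
  step 24. node 5  ⊔preds=[-5,4]  new=[-5,5]  old=[-5,3]  +wl: 
  step 25. node 1  ⊔preds=[-5,3]  new=[-5,5]  old=[-5,4]  +wl: 4,5
  step 26. node 0  ⊔preds=[-5,5]  new=[-5,5]  old=[-5,3]  +wl: 1
  step 27. node 2  ⊔preds=[-5,3]  new=[-5,5]  old=[-5,3]  +wl: 
  step 28. node 6  ⊔preds=[-5,5]  new=[-5,5]  old=[-5,3]  +wl: 
  step 29. node 3  ⊔preds=[-5,5]  new=[-5,5]  old=[-5,3]  +wl: 0,2,6
  step 30. node 4  ⊔preds=[-5,5]  new=[-5,5]  stable
  step 31. node 5  ⊔preds=[-5,5]  new=[-5,5]  stable
  step 32. node 1  ⊔preds=[-5,5]  new=[-5,5]  stable
  step 33. node 0  ⊔preds=[-5,5]  new=[-5,5]  stable
  step 34. node 2  ⊔preds=[-5,5]  new=[-5,5]  stable
  step 35. node 6  ⊔preds=[-5,5]  new=[-5,5]  stable

Least fixpoint reached:
  node 0: [-5,5]
  node 1: [-5,5]
  node 2: [-5,5]
  node 3: [-5,5]
  node 4: [-5,5]
  node 5: [-5,5]
  node 6: [-5,5]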